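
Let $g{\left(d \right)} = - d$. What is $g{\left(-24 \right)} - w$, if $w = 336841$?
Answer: $-336817$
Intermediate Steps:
$g{\left(-24 \right)} - w = \left(-1\right) \left(-24\right) - 336841 = 24 - 336841 = -336817$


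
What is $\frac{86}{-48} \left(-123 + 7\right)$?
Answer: $\frac{1247}{6} \approx 207.83$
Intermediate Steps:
$\frac{86}{-48} \left(-123 + 7\right) = 86 \left(- \frac{1}{48}\right) \left(-116\right) = \left(- \frac{43}{24}\right) \left(-116\right) = \frac{1247}{6}$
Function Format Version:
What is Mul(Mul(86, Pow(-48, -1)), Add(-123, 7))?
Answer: Rational(1247, 6) ≈ 207.83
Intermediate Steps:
Mul(Mul(86, Pow(-48, -1)), Add(-123, 7)) = Mul(Mul(86, Rational(-1, 48)), -116) = Mul(Rational(-43, 24), -116) = Rational(1247, 6)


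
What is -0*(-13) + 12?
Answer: 12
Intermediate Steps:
-0*(-13) + 12 = -68*0 + 12 = 0 + 12 = 12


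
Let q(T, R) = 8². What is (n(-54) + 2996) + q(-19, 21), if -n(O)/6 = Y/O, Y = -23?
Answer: 27517/9 ≈ 3057.4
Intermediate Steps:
q(T, R) = 64
n(O) = 138/O (n(O) = -(-138)/O = 138/O)
(n(-54) + 2996) + q(-19, 21) = (138/(-54) + 2996) + 64 = (138*(-1/54) + 2996) + 64 = (-23/9 + 2996) + 64 = 26941/9 + 64 = 27517/9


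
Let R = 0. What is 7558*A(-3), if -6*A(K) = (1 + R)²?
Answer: -3779/3 ≈ -1259.7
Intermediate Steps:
A(K) = -⅙ (A(K) = -(1 + 0)²/6 = -⅙*1² = -⅙*1 = -⅙)
7558*A(-3) = 7558*(-⅙) = -3779/3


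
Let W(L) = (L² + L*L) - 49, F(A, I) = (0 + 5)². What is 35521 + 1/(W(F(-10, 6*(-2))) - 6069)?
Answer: 172916227/4868 ≈ 35521.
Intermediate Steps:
F(A, I) = 25 (F(A, I) = 5² = 25)
W(L) = -49 + 2*L² (W(L) = (L² + L²) - 49 = 2*L² - 49 = -49 + 2*L²)
35521 + 1/(W(F(-10, 6*(-2))) - 6069) = 35521 + 1/((-49 + 2*25²) - 6069) = 35521 + 1/((-49 + 2*625) - 6069) = 35521 + 1/((-49 + 1250) - 6069) = 35521 + 1/(1201 - 6069) = 35521 + 1/(-4868) = 35521 - 1/4868 = 172916227/4868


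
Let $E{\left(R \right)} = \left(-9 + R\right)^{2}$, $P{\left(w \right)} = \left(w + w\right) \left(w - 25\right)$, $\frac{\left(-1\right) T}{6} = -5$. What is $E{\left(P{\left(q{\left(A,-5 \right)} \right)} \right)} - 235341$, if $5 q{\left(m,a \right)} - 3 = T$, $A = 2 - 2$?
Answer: $- \frac{107435916}{625} \approx -1.719 \cdot 10^{5}$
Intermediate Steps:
$T = 30$ ($T = \left(-6\right) \left(-5\right) = 30$)
$A = 0$ ($A = 2 - 2 = 0$)
$q{\left(m,a \right)} = \frac{33}{5}$ ($q{\left(m,a \right)} = \frac{3}{5} + \frac{1}{5} \cdot 30 = \frac{3}{5} + 6 = \frac{33}{5}$)
$P{\left(w \right)} = 2 w \left(-25 + w\right)$
$E{\left(P{\left(q{\left(A,-5 \right)} \right)} \right)} - 235341 = \left(-9 + 2 \cdot \frac{33}{5} \left(-25 + \frac{33}{5}\right)\right)^{2} - 235341 = \left(-9 + 2 \cdot \frac{33}{5} \left(- \frac{92}{5}\right)\right)^{2} - 235341 = \left(-9 - \frac{6072}{25}\right)^{2} - 235341 = \left(- \frac{6297}{25}\right)^{2} - 235341 = \frac{39652209}{625} - 235341 = - \frac{107435916}{625}$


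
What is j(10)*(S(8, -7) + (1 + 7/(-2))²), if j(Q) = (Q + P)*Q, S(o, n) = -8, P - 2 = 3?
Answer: -525/2 ≈ -262.50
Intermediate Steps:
P = 5 (P = 2 + 3 = 5)
j(Q) = Q*(5 + Q) (j(Q) = (Q + 5)*Q = (5 + Q)*Q = Q*(5 + Q))
j(10)*(S(8, -7) + (1 + 7/(-2))²) = (10*(5 + 10))*(-8 + (1 + 7/(-2))²) = (10*15)*(-8 + (1 + 7*(-½))²) = 150*(-8 + (1 - 7/2)²) = 150*(-8 + (-5/2)²) = 150*(-8 + 25/4) = 150*(-7/4) = -525/2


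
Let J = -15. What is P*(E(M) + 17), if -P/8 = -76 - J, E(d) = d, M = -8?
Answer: 4392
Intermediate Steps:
P = 488 (P = -8*(-76 - 1*(-15)) = -8*(-76 + 15) = -8*(-61) = 488)
P*(E(M) + 17) = 488*(-8 + 17) = 488*9 = 4392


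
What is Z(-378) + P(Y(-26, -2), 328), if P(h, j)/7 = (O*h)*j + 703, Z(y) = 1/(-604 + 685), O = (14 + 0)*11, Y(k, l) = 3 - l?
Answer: 143600122/81 ≈ 1.7728e+6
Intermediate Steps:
O = 154 (O = 14*11 = 154)
Z(y) = 1/81
P(h, j) = 4921 + 1078*h*j (P(h, j) = 7*((154*h)*j + 703) = 7*(154*h*j + 703) = 7*(703 + 154*h*j) = 4921 + 1078*h*j)
Z(-378) + P(Y(-26, -2), 328) = 1/81 + (4921 + 1078*(3 - 1*(-2))*328) = 1/81 + (4921 + 1078*(3 + 2)*328) = 1/81 + (4921 + 1078*5*328) = 1/81 + (4921 + 1767920) = 1/81 + 1772841 = 143600122/81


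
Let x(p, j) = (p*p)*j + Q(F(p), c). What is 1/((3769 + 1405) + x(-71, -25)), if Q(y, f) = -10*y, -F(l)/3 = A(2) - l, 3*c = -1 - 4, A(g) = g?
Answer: -1/118661 ≈ -8.4274e-6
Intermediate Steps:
c = -5/3 (c = (-1 - 4)/3 = (⅓)*(-5) = -5/3 ≈ -1.6667)
F(l) = -6 + 3*l (F(l) = -3*(2 - l) = -6 + 3*l)
x(p, j) = 60 - 30*p + j*p² (x(p, j) = (p*p)*j - 10*(-6 + 3*p) = p²*j + (60 - 30*p) = j*p² + (60 - 30*p) = 60 - 30*p + j*p²)
1/((3769 + 1405) + x(-71, -25)) = 1/((3769 + 1405) + (60 - 30*(-71) - 25*(-71)²)) = 1/(5174 + (60 + 2130 - 25*5041)) = 1/(5174 + (60 + 2130 - 126025)) = 1/(5174 - 123835) = 1/(-118661) = -1/118661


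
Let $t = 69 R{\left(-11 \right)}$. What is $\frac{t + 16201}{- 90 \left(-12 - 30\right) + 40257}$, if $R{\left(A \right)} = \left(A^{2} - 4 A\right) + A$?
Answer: $\frac{26827}{44037} \approx 0.60919$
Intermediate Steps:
$R{\left(A \right)} = A^{2} - 3 A$
$t = 10626$ ($t = 69 \left(- 11 \left(-3 - 11\right)\right) = 69 \left(\left(-11\right) \left(-14\right)\right) = 69 \cdot 154 = 10626$)
$\frac{t + 16201}{- 90 \left(-12 - 30\right) + 40257} = \frac{10626 + 16201}{- 90 \left(-12 - 30\right) + 40257} = \frac{26827}{\left(-90\right) \left(-42\right) + 40257} = \frac{26827}{3780 + 40257} = \frac{26827}{44037}$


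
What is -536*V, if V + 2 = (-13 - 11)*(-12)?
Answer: -153296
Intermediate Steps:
V = 286 (V = -2 + (-13 - 11)*(-12) = -2 - 24*(-12) = -2 + 288 = 286)
-536*V = -536*286 = -153296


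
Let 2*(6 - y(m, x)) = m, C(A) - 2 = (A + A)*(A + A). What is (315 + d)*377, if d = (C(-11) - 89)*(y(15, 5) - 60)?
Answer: -18171777/2 ≈ -9.0859e+6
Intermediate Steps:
C(A) = 2 + 4*A² (C(A) = 2 + (A + A)*(A + A) = 2 + (2*A)*(2*A) = 2 + 4*A²)
y(m, x) = 6 - m/2
d = -48831/2 (d = ((2 + 4*(-11)²) - 89)*((6 - ½*15) - 60) = ((2 + 4*121) - 89)*((6 - 15/2) - 60) = ((2 + 484) - 89)*(-3/2 - 60) = (486 - 89)*(-123/2) = 397*(-123/2) = -48831/2 ≈ -24416.)
(315 + d)*377 = (315 - 48831/2)*377 = -48201/2*377 = -18171777/2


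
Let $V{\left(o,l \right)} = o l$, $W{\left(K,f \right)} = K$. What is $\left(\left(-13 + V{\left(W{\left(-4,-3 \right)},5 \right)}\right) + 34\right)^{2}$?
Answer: $1$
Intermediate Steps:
$V{\left(o,l \right)} = l o$
$\left(\left(-13 + V{\left(W{\left(-4,-3 \right)},5 \right)}\right) + 34\right)^{2} = \left(\left(-13 + 5 \left(-4\right)\right) + 34\right)^{2} = \left(\left(-13 - 20\right) + 34\right)^{2} = \left(-33 + 34\right)^{2} = 1^{2} = 1$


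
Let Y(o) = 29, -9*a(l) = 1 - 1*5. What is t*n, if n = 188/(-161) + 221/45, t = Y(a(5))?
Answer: 786509/7245 ≈ 108.56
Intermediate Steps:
a(l) = 4/9 (a(l) = -(1 - 1*5)/9 = -(1 - 5)/9 = -1/9*(-4) = 4/9)
t = 29
n = 27121/7245 (n = 188*(-1/161) + 221*(1/45) = -188/161 + 221/45 = 27121/7245 ≈ 3.7434)
t*n = 29*(27121/7245) = 786509/7245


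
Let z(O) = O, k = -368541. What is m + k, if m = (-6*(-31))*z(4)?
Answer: -367797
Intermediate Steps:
m = 744 (m = -6*(-31)*4 = 186*4 = 744)
m + k = 744 - 368541 = -367797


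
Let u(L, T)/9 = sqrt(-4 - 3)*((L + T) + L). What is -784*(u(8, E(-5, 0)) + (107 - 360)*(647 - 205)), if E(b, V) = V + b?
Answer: 87671584 - 77616*I*sqrt(7) ≈ 8.7672e+7 - 2.0535e+5*I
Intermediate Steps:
u(L, T) = 9*I*sqrt(7)*(T + 2*L) (u(L, T) = 9*(sqrt(-4 - 3)*((L + T) + L)) = 9*(sqrt(-7)*(T + 2*L)) = 9*((I*sqrt(7))*(T + 2*L)) = 9*(I*sqrt(7)*(T + 2*L)) = 9*I*sqrt(7)*(T + 2*L))
-784*(u(8, E(-5, 0)) + (107 - 360)*(647 - 205)) = -784*(9*I*sqrt(7)*((0 - 5) + 2*8) + (107 - 360)*(647 - 205)) = -784*(9*I*sqrt(7)*(-5 + 16) - 253*442) = -784*(9*I*sqrt(7)*11 - 111826) = -784*(99*I*sqrt(7) - 111826) = -784*(-111826 + 99*I*sqrt(7)) = 87671584 - 77616*I*sqrt(7)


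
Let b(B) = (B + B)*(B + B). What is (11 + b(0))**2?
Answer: 121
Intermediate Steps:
b(B) = 4*B**2 (b(B) = (2*B)*(2*B) = 4*B**2)
(11 + b(0))**2 = (11 + 4*0**2)**2 = (11 + 4*0)**2 = (11 + 0)**2 = 11**2 = 121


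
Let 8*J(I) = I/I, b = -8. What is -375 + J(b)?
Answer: -2999/8 ≈ -374.88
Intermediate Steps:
J(I) = ⅛ (J(I) = (I/I)/8 = (⅛)*1 = ⅛)
-375 + J(b) = -375 + ⅛ = -2999/8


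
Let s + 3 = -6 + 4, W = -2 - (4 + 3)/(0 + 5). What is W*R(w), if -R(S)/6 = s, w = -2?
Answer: -102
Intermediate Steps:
W = -17/5 (W = -2 - 7/5 = -17/5 ≈ -3.4000)
s = -5 (s = -3 + (-6 + 4) = -3 - 2 = -5)
R(S) = 30 (R(S) = -6*(-5) = 30)
W*R(w) = -17/5*30 = -102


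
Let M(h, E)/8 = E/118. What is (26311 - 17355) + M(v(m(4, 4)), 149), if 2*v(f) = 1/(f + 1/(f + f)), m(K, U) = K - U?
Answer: 529000/59 ≈ 8966.1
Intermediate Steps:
v(f) = 1/(2*(f + 1/(2*f))) (v(f) = 1/(2*(f + 1/(f + f))) = 1/(2*(f + 1/(2*f))))
M(h, E) = 4*E/59 (M(h, E) = 8*(E/118) = 4*E/59)
(26311 - 17355) + M(v(m(4, 4)), 149) = (26311 - 17355) + (4/59)*149 = 8956 + 596/59 = 529000/59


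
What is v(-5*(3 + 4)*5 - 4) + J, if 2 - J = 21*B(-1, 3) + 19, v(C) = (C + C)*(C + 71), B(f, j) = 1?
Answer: 38626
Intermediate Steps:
v(C) = 2*C*(71 + C) (v(C) = (2*C)*(71 + C) = 2*C*(71 + C))
J = -38 (J = 2 - (21*1 + 19) = 2 - (21 + 19) = 2 - 1*40 = 2 - 40 = -38)
v(-5*(3 + 4)*5 - 4) + J = 2*(-5*(3 + 4)*5 - 4)*(71 + (-5*(3 + 4)*5 - 4)) - 38 = 2*(-5*7*5 - 4)*(71 + (-5*7*5 - 4)) - 38 = 2*(-35*5 - 4)*(71 + (-35*5 - 4)) - 38 = 2*(-175 - 4)*(71 + (-175 - 4)) - 38 = 2*(-179)*(71 - 179) - 38 = 2*(-179)*(-108) - 38 = 38664 - 38 = 38626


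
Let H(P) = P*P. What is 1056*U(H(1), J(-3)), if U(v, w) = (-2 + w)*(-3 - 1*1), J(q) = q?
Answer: 21120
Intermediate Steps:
H(P) = P²
U(v, w) = 8 - 4*w (U(v, w) = (-2 + w)*(-3 - 1) = (-2 + w)*(-4) = 8 - 4*w)
1056*U(H(1), J(-3)) = 1056*(8 - 4*(-3)) = 1056*(8 + 12) = 1056*20 = 21120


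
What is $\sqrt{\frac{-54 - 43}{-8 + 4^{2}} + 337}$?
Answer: $\frac{\sqrt{5198}}{4} \approx 18.024$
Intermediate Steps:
$\sqrt{\frac{-54 - 43}{-8 + 4^{2}} + 337} = \sqrt{- \frac{97}{-8 + 16} + 337} = \sqrt{- \frac{97}{8} + 337} = \sqrt{\frac{2599}{8}} = \frac{\sqrt{5198}}{4}$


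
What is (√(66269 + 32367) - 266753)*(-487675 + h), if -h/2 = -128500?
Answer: 61533248275 - 461350*√24659 ≈ 6.1461e+10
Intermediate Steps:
h = 257000 (h = -2*(-128500) = 257000)
(√(66269 + 32367) - 266753)*(-487675 + h) = (√(66269 + 32367) - 266753)*(-487675 + 257000) = (√98636 - 266753)*(-230675) = (2*√24659 - 266753)*(-230675) = (-266753 + 2*√24659)*(-230675) = 61533248275 - 461350*√24659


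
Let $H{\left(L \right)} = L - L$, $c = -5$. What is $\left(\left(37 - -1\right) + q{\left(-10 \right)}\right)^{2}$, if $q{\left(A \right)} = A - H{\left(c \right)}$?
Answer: $784$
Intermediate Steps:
$H{\left(L \right)} = 0$
$q{\left(A \right)} = A$ ($q{\left(A \right)} = A - 0 = A + 0 = A$)
$\left(\left(37 - -1\right) + q{\left(-10 \right)}\right)^{2} = \left(\left(37 - -1\right) - 10\right)^{2} = \left(\left(37 + 1\right) - 10\right)^{2} = \left(38 - 10\right)^{2} = 28^{2} = 784$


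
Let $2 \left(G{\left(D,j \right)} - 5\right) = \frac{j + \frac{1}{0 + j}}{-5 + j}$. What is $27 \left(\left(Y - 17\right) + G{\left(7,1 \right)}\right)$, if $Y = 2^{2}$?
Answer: $- \frac{891}{4} \approx -222.75$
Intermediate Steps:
$Y = 4$
$G{\left(D,j \right)} = 5 + \frac{j + \frac{1}{j}}{2 \left(-5 + j\right)}$ ($G{\left(D,j \right)} = 5 + \frac{\left(j + \frac{1}{0 + j}\right) \frac{1}{-5 + j}}{2} = 5 + \frac{\left(j + \frac{1}{j}\right) \frac{1}{-5 + j}}{2} = 5 + \frac{\frac{1}{-5 + j} \left(j + \frac{1}{j}\right)}{2} = 5 + \frac{j + \frac{1}{j}}{2 \left(-5 + j\right)}$)
$27 \left(\left(Y - 17\right) + G{\left(7,1 \right)}\right) = 27 \left(\left(4 - 17\right) + \frac{1 - 50 + 11 \cdot 1^{2}}{2 \cdot 1 \left(-5 + 1\right)}\right) = 27 \left(-13 + \frac{1}{2} \cdot 1 \frac{1}{-4} \left(1 - 50 + 11 \cdot 1\right)\right) = 27 \left(-13 + \frac{1}{2} \cdot 1 \left(- \frac{1}{4}\right) \left(1 - 50 + 11\right)\right) = 27 \left(-13 + \frac{1}{2} \cdot 1 \left(- \frac{1}{4}\right) \left(-38\right)\right) = 27 \left(-13 + \frac{19}{4}\right) = 27 \left(- \frac{33}{4}\right) = - \frac{891}{4}$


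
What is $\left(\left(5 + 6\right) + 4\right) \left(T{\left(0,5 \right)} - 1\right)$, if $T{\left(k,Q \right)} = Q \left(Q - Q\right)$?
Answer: $-15$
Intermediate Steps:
$T{\left(k,Q \right)} = 0$ ($T{\left(k,Q \right)} = Q 0 = 0$)
$\left(\left(5 + 6\right) + 4\right) \left(T{\left(0,5 \right)} - 1\right) = \left(\left(5 + 6\right) + 4\right) \left(0 - 1\right) = \left(11 + 4\right) \left(-1\right) = 15 \left(-1\right) = -15$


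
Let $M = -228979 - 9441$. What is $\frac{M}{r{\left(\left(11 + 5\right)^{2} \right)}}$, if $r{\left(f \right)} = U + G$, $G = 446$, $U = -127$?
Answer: $- \frac{238420}{319} \approx -747.4$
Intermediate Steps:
$r{\left(f \right)} = 319$ ($r{\left(f \right)} = -127 + 446 = 319$)
$M = -238420$ ($M = -228979 - 9441 = -238420$)
$\frac{M}{r{\left(\left(11 + 5\right)^{2} \right)}} = - \frac{238420}{319}$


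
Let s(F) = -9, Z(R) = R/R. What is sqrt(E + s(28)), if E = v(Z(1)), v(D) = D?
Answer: 2*I*sqrt(2) ≈ 2.8284*I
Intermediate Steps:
Z(R) = 1
E = 1
sqrt(E + s(28)) = sqrt(1 - 9) = sqrt(-8) = 2*I*sqrt(2)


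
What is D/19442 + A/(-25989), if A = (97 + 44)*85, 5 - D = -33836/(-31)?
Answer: -2699572993/5221207426 ≈ -0.51704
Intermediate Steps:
D = -33681/31 (D = 5 - (-33836)/(-31) = 5 - (-33836)*(-1)/31 = 5 - 1*33836/31 = 5 - 33836/31 = -33681/31 ≈ -1086.5)
A = 11985 (A = 141*85 = 11985)
D/19442 + A/(-25989) = -33681/31/19442 + 11985/(-25989) = -33681/31*1/19442 + 11985*(-1/25989) = -33681/602702 - 3995/8663 = -2699572993/5221207426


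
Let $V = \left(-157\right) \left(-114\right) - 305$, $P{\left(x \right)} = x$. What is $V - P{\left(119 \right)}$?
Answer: $17474$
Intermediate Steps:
$V = 17593$ ($V = 17898 - 305 = 17593$)
$V - P{\left(119 \right)} = 17593 - 119 = 17474$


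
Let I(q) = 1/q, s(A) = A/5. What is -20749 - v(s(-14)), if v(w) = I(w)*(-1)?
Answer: -290491/14 ≈ -20749.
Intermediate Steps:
s(A) = A/5 (s(A) = A*(⅕) = A/5)
v(w) = -1/w
-20749 - v(s(-14)) = -20749 - (-1)/((⅕)*(-14)) = -20749 - (-1)/(-14/5) = -20749 - (-1)*(-5)/14 = -20749 - 1*5/14 = -20749 - 5/14 = -290491/14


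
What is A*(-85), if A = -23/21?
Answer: 1955/21 ≈ 93.095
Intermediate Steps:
A = -23/21 (A = -23*1/21 = -23/21 ≈ -1.0952)
A*(-85) = -23/21*(-85) = 1955/21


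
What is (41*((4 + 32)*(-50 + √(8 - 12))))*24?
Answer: -1771200 + 70848*I ≈ -1.7712e+6 + 70848.0*I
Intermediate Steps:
(41*((4 + 32)*(-50 + √(8 - 12))))*24 = (41*(36*(-50 + √(-4))))*24 = (41*(36*(-50 + 2*I)))*24 = (41*(-1800 + 72*I))*24 = (-73800 + 2952*I)*24 = -1771200 + 70848*I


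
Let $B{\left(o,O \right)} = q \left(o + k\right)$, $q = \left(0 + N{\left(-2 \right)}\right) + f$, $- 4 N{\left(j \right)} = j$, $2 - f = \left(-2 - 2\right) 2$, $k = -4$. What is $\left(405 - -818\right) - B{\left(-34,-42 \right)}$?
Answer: $1622$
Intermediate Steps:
$f = 10$ ($f = 2 - \left(-2 - 2\right) 2 = 2 - \left(-4\right) 2 = 2 - -8 = 2 + 8 = 10$)
$N{\left(j \right)} = - \frac{j}{4}$
$q = \frac{21}{2}$ ($q = \left(0 - - \frac{1}{2}\right) + 10 = \left(0 + \frac{1}{2}\right) + 10 = \frac{1}{2} + 10 = \frac{21}{2} \approx 10.5$)
$B{\left(o,O \right)} = -42 + \frac{21 o}{2}$ ($B{\left(o,O \right)} = \frac{21 \left(o - 4\right)}{2} = \frac{21 \left(-4 + o\right)}{2} = -42 + \frac{21 o}{2}$)
$\left(405 - -818\right) - B{\left(-34,-42 \right)} = \left(405 - -818\right) - \left(-42 + \frac{21}{2} \left(-34\right)\right) = \left(405 + 818\right) - \left(-42 - 357\right) = 1223 - -399 = 1223 + 399 = 1622$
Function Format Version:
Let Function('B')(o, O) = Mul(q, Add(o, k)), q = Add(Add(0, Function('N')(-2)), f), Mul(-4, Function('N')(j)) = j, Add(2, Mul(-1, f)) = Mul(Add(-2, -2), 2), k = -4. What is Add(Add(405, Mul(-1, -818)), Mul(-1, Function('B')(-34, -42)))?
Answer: 1622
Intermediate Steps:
f = 10 (f = Add(2, Mul(-1, Mul(Add(-2, -2), 2))) = Add(2, Mul(-1, Mul(-4, 2))) = Add(2, Mul(-1, -8)) = Add(2, 8) = 10)
Function('N')(j) = Mul(Rational(-1, 4), j)
q = Rational(21, 2) (q = Add(Add(0, Mul(Rational(-1, 4), -2)), 10) = Add(Add(0, Rational(1, 2)), 10) = Add(Rational(1, 2), 10) = Rational(21, 2) ≈ 10.500)
Function('B')(o, O) = Add(-42, Mul(Rational(21, 2), o)) (Function('B')(o, O) = Mul(Rational(21, 2), Add(o, -4)) = Mul(Rational(21, 2), Add(-4, o)) = Add(-42, Mul(Rational(21, 2), o)))
Add(Add(405, Mul(-1, -818)), Mul(-1, Function('B')(-34, -42))) = Add(Add(405, Mul(-1, -818)), Mul(-1, Add(-42, Mul(Rational(21, 2), -34)))) = Add(Add(405, 818), Mul(-1, Add(-42, -357))) = Add(1223, Mul(-1, -399)) = Add(1223, 399) = 1622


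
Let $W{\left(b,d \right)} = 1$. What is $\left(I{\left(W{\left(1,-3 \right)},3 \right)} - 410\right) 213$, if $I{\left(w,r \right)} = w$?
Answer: $-87117$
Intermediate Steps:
$\left(I{\left(W{\left(1,-3 \right)},3 \right)} - 410\right) 213 = \left(1 - 410\right) 213 = \left(-409\right) 213 = -87117$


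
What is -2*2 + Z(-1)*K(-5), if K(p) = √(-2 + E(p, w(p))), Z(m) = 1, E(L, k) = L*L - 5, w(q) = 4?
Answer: -4 + 3*√2 ≈ 0.24264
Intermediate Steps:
E(L, k) = -5 + L² (E(L, k) = L² - 5 = -5 + L²)
K(p) = √(-7 + p²) (K(p) = √(-2 + (-5 + p²)) = √(-7 + p²))
-2*2 + Z(-1)*K(-5) = -2*2 + 1*√(-7 + (-5)²) = -4 + 1*√(-7 + 25) = -4 + 1*√18 = -4 + 1*(3*√2) = -4 + 3*√2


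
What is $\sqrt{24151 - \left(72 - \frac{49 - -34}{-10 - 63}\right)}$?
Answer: $\frac{2 \sqrt{32077733}}{73} \approx 155.17$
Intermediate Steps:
$\sqrt{24151 - \left(72 - \frac{49 - -34}{-10 - 63}\right)} = \sqrt{24151 - \left(72 - \frac{49 + 34}{-73}\right)} = \sqrt{24151 - \frac{5339}{73}} = \sqrt{\frac{1757684}{73}} = \frac{2 \sqrt{32077733}}{73}$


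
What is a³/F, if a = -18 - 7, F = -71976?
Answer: 15625/71976 ≈ 0.21709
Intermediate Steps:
a = -25
a³/F = (-25)³/(-71976) = -15625*(-1/71976) = 15625/71976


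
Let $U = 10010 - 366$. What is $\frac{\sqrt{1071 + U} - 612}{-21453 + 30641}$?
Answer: $- \frac{153}{2297} + \frac{\sqrt{10715}}{9188} \approx -0.055342$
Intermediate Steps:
$U = 9644$
$\frac{\sqrt{1071 + U} - 612}{-21453 + 30641} = \frac{\sqrt{1071 + 9644} - 612}{-21453 + 30641} = \frac{\sqrt{10715} - 612}{9188} = \left(-612 + \sqrt{10715}\right) \frac{1}{9188} = - \frac{153}{2297} + \frac{\sqrt{10715}}{9188}$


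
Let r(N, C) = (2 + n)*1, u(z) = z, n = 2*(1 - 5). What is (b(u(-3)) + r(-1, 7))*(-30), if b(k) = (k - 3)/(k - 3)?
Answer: 150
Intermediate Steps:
n = -8 (n = 2*(-4) = -8)
b(k) = 1 (b(k) = (-3 + k)/(-3 + k) = 1)
r(N, C) = -6 (r(N, C) = (2 - 8)*1 = -6*1 = -6)
(b(u(-3)) + r(-1, 7))*(-30) = (1 - 6)*(-30) = -5*(-30) = 150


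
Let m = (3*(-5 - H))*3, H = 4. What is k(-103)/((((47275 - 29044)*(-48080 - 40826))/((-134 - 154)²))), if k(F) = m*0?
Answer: 0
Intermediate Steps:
m = -81 (m = (3*(-5 - 1*4))*3 = (3*(-5 - 4))*3 = (3*(-9))*3 = -27*3 = -81)
k(F) = 0 (k(F) = -81*0 = 0)
k(-103)/((((47275 - 29044)*(-48080 - 40826))/((-134 - 154)²))) = 0/((((47275 - 29044)*(-48080 - 40826))/((-134 - 154)²))) = 0/(((18231*(-88906))/((-288)²))) = 0/((-1620845286/82944)) = 0/((-1620845286*1/82944)) = 0/(-270140881/13824) = 0*(-13824/270140881) = 0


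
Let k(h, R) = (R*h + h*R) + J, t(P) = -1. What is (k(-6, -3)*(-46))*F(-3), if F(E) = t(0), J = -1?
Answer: 1610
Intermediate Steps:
F(E) = -1
k(h, R) = -1 + 2*R*h (k(h, R) = (R*h + h*R) - 1 = (R*h + R*h) - 1 = 2*R*h - 1 = -1 + 2*R*h)
(k(-6, -3)*(-46))*F(-3) = ((-1 + 2*(-3)*(-6))*(-46))*(-1) = ((-1 + 36)*(-46))*(-1) = (35*(-46))*(-1) = -1610*(-1) = 1610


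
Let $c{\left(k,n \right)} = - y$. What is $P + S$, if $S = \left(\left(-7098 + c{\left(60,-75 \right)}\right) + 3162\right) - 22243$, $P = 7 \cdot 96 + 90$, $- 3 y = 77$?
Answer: $- \frac{76174}{3} \approx -25391.0$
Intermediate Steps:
$y = - \frac{77}{3}$ ($y = \left(- \frac{1}{3}\right) 77 = - \frac{77}{3} \approx -25.667$)
$c{\left(k,n \right)} = \frac{77}{3}$ ($c{\left(k,n \right)} = \left(-1\right) \left(- \frac{77}{3}\right) = \frac{77}{3}$)
$P = 762$ ($P = 672 + 90 = 762$)
$S = - \frac{78460}{3}$ ($S = \left(\left(-7098 + \frac{77}{3}\right) + 3162\right) - 22243 = \left(- \frac{21217}{3} + 3162\right) - 22243 = - \frac{11731}{3} - 22243 = - \frac{78460}{3} \approx -26153.0$)
$P + S = 762 - \frac{78460}{3} = - \frac{76174}{3}$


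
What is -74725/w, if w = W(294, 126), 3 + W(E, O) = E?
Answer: -74725/291 ≈ -256.79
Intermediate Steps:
W(E, O) = -3 + E
w = 291 (w = -3 + 294 = 291)
-74725/w = -74725/291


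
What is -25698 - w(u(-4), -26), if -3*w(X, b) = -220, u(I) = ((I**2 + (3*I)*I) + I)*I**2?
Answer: -77314/3 ≈ -25771.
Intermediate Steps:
u(I) = I**2*(I + 4*I**2) (u(I) = ((I**2 + 3*I**2) + I)*I**2 = (4*I**2 + I)*I**2 = (I + 4*I**2)*I**2 = I**2*(I + 4*I**2))
w(X, b) = 220/3 (w(X, b) = -1/3*(-220) = 220/3)
-25698 - w(u(-4), -26) = -25698 - 1*220/3 = -25698 - 220/3 = -77314/3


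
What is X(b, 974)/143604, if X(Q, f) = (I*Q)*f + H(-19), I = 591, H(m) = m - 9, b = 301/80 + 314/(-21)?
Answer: -601188367/13403040 ≈ -44.855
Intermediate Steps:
b = -18799/1680 (b = 301*(1/80) + 314*(-1/21) = 301/80 - 314/21 = -18799/1680 ≈ -11.190)
H(m) = -9 + m
X(Q, f) = -28 + 591*Q*f (X(Q, f) = (591*Q)*f + (-9 - 19) = 591*Q*f - 28 = -28 + 591*Q*f)
X(b, 974)/143604 = (-28 + 591*(-18799/1680)*974)/143604 = (-28 - 1803557261/280)*(1/143604) = -1803565101/280*1/143604 = -601188367/13403040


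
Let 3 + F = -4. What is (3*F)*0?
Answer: 0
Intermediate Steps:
F = -7 (F = -3 - 4 = -7)
(3*F)*0 = (3*(-7))*0 = -21*0 = 0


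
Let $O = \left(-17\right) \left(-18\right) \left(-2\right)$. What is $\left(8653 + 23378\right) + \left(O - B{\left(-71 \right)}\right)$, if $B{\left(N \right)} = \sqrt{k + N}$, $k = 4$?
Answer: $31419 - i \sqrt{67} \approx 31419.0 - 8.1853 i$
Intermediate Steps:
$B{\left(N \right)} = \sqrt{4 + N}$
$O = -612$ ($O = 306 \left(-2\right) = -612$)
$\left(8653 + 23378\right) + \left(O - B{\left(-71 \right)}\right) = \left(8653 + 23378\right) - \left(612 + \sqrt{4 - 71}\right) = 32031 - \left(612 + \sqrt{-67}\right) = 32031 - \left(612 + i \sqrt{67}\right) = 31419 - i \sqrt{67}$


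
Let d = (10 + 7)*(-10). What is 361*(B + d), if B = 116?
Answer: -19494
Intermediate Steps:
d = -170 (d = 17*(-10) = -170)
361*(B + d) = 361*(116 - 170) = 361*(-54) = -19494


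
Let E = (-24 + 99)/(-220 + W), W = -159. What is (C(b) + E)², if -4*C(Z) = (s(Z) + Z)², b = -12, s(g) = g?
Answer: 2986731801/143641 ≈ 20793.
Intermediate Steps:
E = -75/379 (E = (-24 + 99)/(-220 - 159) = 75/(-379) = 75*(-1/379) = -75/379 ≈ -0.19789)
C(Z) = -Z² (C(Z) = -(Z + Z)²/4 = -4*Z²/4 = -Z²)
(C(b) + E)² = (-1*(-12)² - 75/379)² = (-1*144 - 75/379)² = (-144 - 75/379)² = (-54651/379)² = 2986731801/143641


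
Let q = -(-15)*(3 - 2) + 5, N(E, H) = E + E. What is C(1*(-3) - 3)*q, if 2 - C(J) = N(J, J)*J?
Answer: -1400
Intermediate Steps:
N(E, H) = 2*E
q = 20 (q = -(-15) + 5 = -5*(-3) + 5 = 15 + 5 = 20)
C(J) = 2 - 2*J² (C(J) = 2 - 2*J*J = 2 - 2*J²)
C(1*(-3) - 3)*q = (2 - 2*(1*(-3) - 3)²)*20 = (2 - 2*(-3 - 3)²)*20 = (2 - 2*(-6)²)*20 = (2 - 2*36)*20 = (2 - 72)*20 = -70*20 = -1400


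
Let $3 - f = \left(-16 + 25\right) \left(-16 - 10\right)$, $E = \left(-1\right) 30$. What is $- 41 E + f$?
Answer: $1467$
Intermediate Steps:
$E = -30$
$f = 237$ ($f = 3 - \left(-16 + 25\right) \left(-16 - 10\right) = 3 - 9 \left(-26\right) = 3 - -234 = 3 + 234 = 237$)
$- 41 E + f = \left(-41\right) \left(-30\right) + 237 = 1230 + 237 = 1467$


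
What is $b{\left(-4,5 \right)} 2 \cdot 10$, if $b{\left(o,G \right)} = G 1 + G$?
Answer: $200$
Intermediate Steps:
$b{\left(o,G \right)} = 2 G$ ($b{\left(o,G \right)} = G + G = 2 G$)
$b{\left(-4,5 \right)} 2 \cdot 10 = 2 \cdot 5 \cdot 2 \cdot 10 = 10 \cdot 2 \cdot 10 = 20 \cdot 10 = 200$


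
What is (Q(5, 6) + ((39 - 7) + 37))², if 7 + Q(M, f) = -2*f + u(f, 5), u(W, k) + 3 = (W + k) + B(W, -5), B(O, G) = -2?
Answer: 3136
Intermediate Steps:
u(W, k) = -5 + W + k (u(W, k) = -3 + ((W + k) - 2) = -3 + (-2 + W + k) = -5 + W + k)
Q(M, f) = -7 - f (Q(M, f) = -7 + (-2*f + (-5 + f + 5)) = -7 + (-2*f + f) = -7 - f)
(Q(5, 6) + ((39 - 7) + 37))² = ((-7 - 1*6) + ((39 - 7) + 37))² = ((-7 - 6) + (32 + 37))² = (-13 + 69)² = 56² = 3136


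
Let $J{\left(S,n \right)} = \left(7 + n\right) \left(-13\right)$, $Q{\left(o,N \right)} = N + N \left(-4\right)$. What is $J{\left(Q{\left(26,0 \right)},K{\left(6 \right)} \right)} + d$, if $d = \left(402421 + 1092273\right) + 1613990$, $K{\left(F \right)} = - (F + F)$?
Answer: $3108749$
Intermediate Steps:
$Q{\left(o,N \right)} = - 3 N$ ($Q{\left(o,N \right)} = N - 4 N = - 3 N$)
$K{\left(F \right)} = - 2 F$
$J{\left(S,n \right)} = -91 - 13 n$
$d = 3108684$ ($d = 1494694 + 1613990 = 3108684$)
$J{\left(Q{\left(26,0 \right)},K{\left(6 \right)} \right)} + d = \left(-91 - 13 \left(\left(-2\right) 6\right)\right) + 3108684 = \left(-91 - -156\right) + 3108684 = \left(-91 + 156\right) + 3108684 = 65 + 3108684 = 3108749$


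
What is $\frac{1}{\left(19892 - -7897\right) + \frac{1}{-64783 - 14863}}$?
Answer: $\frac{79646}{2213282693} \approx 3.5985 \cdot 10^{-5}$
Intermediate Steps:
$\frac{1}{\left(19892 - -7897\right) + \frac{1}{-64783 - 14863}} = \frac{1}{\left(19892 + 7897\right) + \frac{1}{-79646}} = \frac{1}{27789 - \frac{1}{79646}} = \frac{1}{\frac{2213282693}{79646}} = \frac{79646}{2213282693}$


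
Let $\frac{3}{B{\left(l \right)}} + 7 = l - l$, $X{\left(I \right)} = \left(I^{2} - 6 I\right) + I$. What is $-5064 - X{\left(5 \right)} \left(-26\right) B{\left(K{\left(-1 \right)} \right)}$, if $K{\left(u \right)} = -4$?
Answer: $-5064$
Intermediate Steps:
$X{\left(I \right)} = I^{2} - 5 I$
$B{\left(l \right)} = - \frac{3}{7}$ ($B{\left(l \right)} = \frac{3}{-7 + \left(l - l\right)} = \frac{3}{-7 + 0} = \frac{3}{-7} = 3 \left(- \frac{1}{7}\right) = - \frac{3}{7}$)
$-5064 - X{\left(5 \right)} \left(-26\right) B{\left(K{\left(-1 \right)} \right)} = -5064 - 5 \left(-5 + 5\right) \left(-26\right) \left(- \frac{3}{7}\right) = -5064 - 5 \cdot 0 \left(-26\right) \left(- \frac{3}{7}\right) = -5064 - 0 \left(-26\right) \left(- \frac{3}{7}\right) = -5064 - 0 \left(- \frac{3}{7}\right) = -5064 - 0 = -5064 + 0 = -5064$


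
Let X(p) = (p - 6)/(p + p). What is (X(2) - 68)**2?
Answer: 4761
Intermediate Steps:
X(p) = (-6 + p)/(2*p) (X(p) = (-6 + p)/((2*p)) = (-6 + p)*(1/(2*p)) = (-6 + p)/(2*p))
(X(2) - 68)**2 = ((1/2)*(-6 + 2)/2 - 68)**2 = ((1/2)*(1/2)*(-4) - 68)**2 = (-1 - 68)**2 = (-69)**2 = 4761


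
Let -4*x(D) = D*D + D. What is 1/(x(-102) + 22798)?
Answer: 2/40445 ≈ 4.9450e-5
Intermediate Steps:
x(D) = -D/4 - D**2/4 (x(D) = -(D*D + D)/4 = -(D**2 + D)/4 = -(D + D**2)/4 = -D/4 - D**2/4)
1/(x(-102) + 22798) = 1/(-1/4*(-102)*(1 - 102) + 22798) = 1/(-1/4*(-102)*(-101) + 22798) = 1/(-5151/2 + 22798) = 1/(40445/2) = 2/40445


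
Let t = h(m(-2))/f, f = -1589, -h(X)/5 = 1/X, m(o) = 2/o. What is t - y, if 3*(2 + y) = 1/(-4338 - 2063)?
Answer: 60932708/30513567 ≈ 1.9969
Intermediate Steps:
h(X) = -5/X
t = -5/1589 (t = -5/(2/(-2))/(-1589) = -5/(2*(-½))*(-1/1589) = -5/(-1)*(-1/1589) = -5*(-1)*(-1/1589) = 5*(-1/1589) = -5/1589 ≈ -0.0031466)
y = -38407/19203 (y = -2 + 1/(3*(-4338 - 2063)) = -2 + (⅓)/(-6401) = -2 + (⅓)*(-1/6401) = -2 - 1/19203 = -38407/19203 ≈ -2.0001)
t - y = -5/1589 - 1*(-38407/19203) = -5/1589 + 38407/19203 = 60932708/30513567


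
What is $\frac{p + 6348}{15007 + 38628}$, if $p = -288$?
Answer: $\frac{1212}{10727} \approx 0.11299$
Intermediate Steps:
$\frac{p + 6348}{15007 + 38628} = \frac{-288 + 6348}{15007 + 38628} = \frac{6060}{53635} = 6060 \cdot \frac{1}{53635} = \frac{1212}{10727}$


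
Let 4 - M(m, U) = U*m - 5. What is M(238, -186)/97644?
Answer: 14759/32548 ≈ 0.45345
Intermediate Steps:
M(m, U) = 9 - U*m (M(m, U) = 4 - (U*m - 5) = 4 - (-5 + U*m) = 4 + (5 - U*m) = 9 - U*m)
M(238, -186)/97644 = (9 - 1*(-186)*238)/97644 = (9 + 44268)*(1/97644) = 44277*(1/97644) = 14759/32548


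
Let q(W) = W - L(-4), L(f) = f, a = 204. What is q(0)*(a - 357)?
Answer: -612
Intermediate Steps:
q(W) = 4 + W (q(W) = W - 1*(-4) = W + 4 = 4 + W)
q(0)*(a - 357) = (4 + 0)*(204 - 357) = 4*(-153) = -612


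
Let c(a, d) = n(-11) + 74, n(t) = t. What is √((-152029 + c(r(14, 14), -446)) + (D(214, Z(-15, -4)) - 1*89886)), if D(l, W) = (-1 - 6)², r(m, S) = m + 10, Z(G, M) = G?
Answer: 3*I*√26867 ≈ 491.73*I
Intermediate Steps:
r(m, S) = 10 + m
D(l, W) = 49 (D(l, W) = (-7)² = 49)
c(a, d) = 63 (c(a, d) = -11 + 74 = 63)
√((-152029 + c(r(14, 14), -446)) + (D(214, Z(-15, -4)) - 1*89886)) = √((-152029 + 63) + (49 - 1*89886)) = √(-151966 + (49 - 89886)) = √(-151966 - 89837) = √(-241803) = 3*I*√26867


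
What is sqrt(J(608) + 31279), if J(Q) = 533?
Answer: 2*sqrt(7953) ≈ 178.36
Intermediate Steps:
sqrt(J(608) + 31279) = sqrt(533 + 31279) = sqrt(31812) = 2*sqrt(7953)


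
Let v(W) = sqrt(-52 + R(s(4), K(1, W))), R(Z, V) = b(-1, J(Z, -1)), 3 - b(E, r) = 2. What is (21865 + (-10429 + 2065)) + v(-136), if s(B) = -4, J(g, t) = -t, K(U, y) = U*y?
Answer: 13501 + I*sqrt(51) ≈ 13501.0 + 7.1414*I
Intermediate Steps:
b(E, r) = 1 (b(E, r) = 3 - 1*2 = 3 - 2 = 1)
R(Z, V) = 1
v(W) = I*sqrt(51) (v(W) = sqrt(-52 + 1) = sqrt(-51) = I*sqrt(51))
(21865 + (-10429 + 2065)) + v(-136) = (21865 + (-10429 + 2065)) + I*sqrt(51) = (21865 - 8364) + I*sqrt(51) = 13501 + I*sqrt(51)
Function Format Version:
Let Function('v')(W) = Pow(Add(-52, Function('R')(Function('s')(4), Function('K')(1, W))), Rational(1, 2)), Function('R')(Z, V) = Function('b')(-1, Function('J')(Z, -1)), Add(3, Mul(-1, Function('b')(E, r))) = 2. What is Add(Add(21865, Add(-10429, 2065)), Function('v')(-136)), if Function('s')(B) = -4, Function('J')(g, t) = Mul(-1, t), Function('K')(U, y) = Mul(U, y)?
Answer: Add(13501, Mul(I, Pow(51, Rational(1, 2)))) ≈ Add(13501., Mul(7.1414, I))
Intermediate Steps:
Function('b')(E, r) = 1 (Function('b')(E, r) = Add(3, Mul(-1, 2)) = Add(3, -2) = 1)
Function('R')(Z, V) = 1
Function('v')(W) = Mul(I, Pow(51, Rational(1, 2))) (Function('v')(W) = Pow(Add(-52, 1), Rational(1, 2)) = Pow(-51, Rational(1, 2)) = Mul(I, Pow(51, Rational(1, 2))))
Add(Add(21865, Add(-10429, 2065)), Function('v')(-136)) = Add(Add(21865, Add(-10429, 2065)), Mul(I, Pow(51, Rational(1, 2)))) = Add(Add(21865, -8364), Mul(I, Pow(51, Rational(1, 2)))) = Add(13501, Mul(I, Pow(51, Rational(1, 2))))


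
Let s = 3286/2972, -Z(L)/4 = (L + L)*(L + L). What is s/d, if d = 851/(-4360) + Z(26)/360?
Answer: -32235660/881646029 ≈ -0.036563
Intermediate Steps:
Z(L) = -16*L² (Z(L) = -4*(L + L)*(L + L) = -4*2*L*2*L = -16*L²)
d = -1186603/39240 (d = 851/(-4360) - 16*26²/360 = 851*(-1/4360) - 16*676*(1/360) = -851/4360 - 10816*1/360 = -851/4360 - 1352/45 = -1186603/39240 ≈ -30.240)
s = 1643/1486 (s = 3286*(1/2972) = 1643/1486 ≈ 1.1057)
s/d = 1643/(1486*(-1186603/39240)) = (1643/1486)*(-39240/1186603) = -32235660/881646029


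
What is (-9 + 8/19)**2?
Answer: 26569/361 ≈ 73.598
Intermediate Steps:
(-9 + 8/19)**2 = (-163/19)**2 = 26569/361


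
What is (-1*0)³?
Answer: 0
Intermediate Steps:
(-1*0)³ = 0³ = 0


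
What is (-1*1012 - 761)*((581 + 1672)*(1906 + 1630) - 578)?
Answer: -14123771190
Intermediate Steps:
(-1*1012 - 761)*((581 + 1672)*(1906 + 1630) - 578) = (-1012 - 761)*(2253*3536 - 578) = -1773*(7966608 - 578) = -1773*7966030 = -14123771190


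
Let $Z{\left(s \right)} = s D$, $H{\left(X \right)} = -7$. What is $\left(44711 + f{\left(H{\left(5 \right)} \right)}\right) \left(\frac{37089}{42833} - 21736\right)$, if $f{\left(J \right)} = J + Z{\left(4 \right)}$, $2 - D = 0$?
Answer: $- \frac{41626022427288}{42833} \approx -9.7182 \cdot 10^{8}$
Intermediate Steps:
$D = 2$ ($D = 2 - 0 = 2 + 0 = 2$)
$Z{\left(s \right)} = 2 s$ ($Z{\left(s \right)} = s 2 = 2 s$)
$f{\left(J \right)} = 8 + J$ ($f{\left(J \right)} = J + 2 \cdot 4 = J + 8 = 8 + J$)
$\left(44711 + f{\left(H{\left(5 \right)} \right)}\right) \left(\frac{37089}{42833} - 21736\right) = \left(44711 + \left(8 - 7\right)\right) \left(\frac{37089}{42833} - 21736\right) = \left(44711 + 1\right) \left(37089 \cdot \frac{1}{42833} - 21736\right) = 44712 \left(\frac{37089}{42833} - 21736\right) = 44712 \left(- \frac{930980999}{42833}\right) = - \frac{41626022427288}{42833}$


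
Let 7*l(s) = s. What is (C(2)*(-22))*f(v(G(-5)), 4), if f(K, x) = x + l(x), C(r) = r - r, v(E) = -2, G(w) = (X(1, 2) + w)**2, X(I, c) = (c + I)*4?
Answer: 0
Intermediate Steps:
l(s) = s/7
X(I, c) = 4*I + 4*c (X(I, c) = (I + c)*4 = 4*I + 4*c)
G(w) = (12 + w)**2 (G(w) = ((4*1 + 4*2) + w)**2 = ((4 + 8) + w)**2 = (12 + w)**2)
C(r) = 0
f(K, x) = 8*x/7 (f(K, x) = x + x/7 = 8*x/7)
(C(2)*(-22))*f(v(G(-5)), 4) = (0*(-22))*((8/7)*4) = 0*(32/7) = 0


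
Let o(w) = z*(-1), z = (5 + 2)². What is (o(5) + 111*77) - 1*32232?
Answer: -23734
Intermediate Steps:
z = 49 (z = 7² = 49)
o(w) = -49 (o(w) = 49*(-1) = -49)
(o(5) + 111*77) - 1*32232 = (-49 + 111*77) - 1*32232 = (-49 + 8547) - 32232 = 8498 - 32232 = -23734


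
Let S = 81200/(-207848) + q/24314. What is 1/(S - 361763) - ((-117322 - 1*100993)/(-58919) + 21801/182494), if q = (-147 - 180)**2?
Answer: -722938854735287124882517/189013235529256589690946 ≈ -3.8248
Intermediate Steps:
q = 106929 (q = (-327)**2 = 106929)
S = 2531335249/631702034 (S = 81200/(-207848) + 106929/24314 = 81200*(-1/207848) + 106929*(1/24314) = -10150/25981 + 106929/24314 = 2531335249/631702034 ≈ 4.0072)
1/(S - 361763) - ((-117322 - 1*100993)/(-58919) + 21801/182494) = 1/(2531335249/631702034 - 361763) - ((-117322 - 1*100993)/(-58919) + 21801/182494) = 1/(-228523891590693/631702034) - ((-117322 - 100993)*(-1/58919) + 21801*(1/182494)) = -631702034/228523891590693 - (-218315*(-1/58919) + 1677/14038) = -631702034/228523891590693 - (218315/58919 + 1677/14038) = -631702034/228523891590693 - 1*3163513133/827104922 = -631702034/228523891590693 - 3163513133/827104922 = -722938854735287124882517/189013235529256589690946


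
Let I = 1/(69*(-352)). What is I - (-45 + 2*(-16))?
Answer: 1870175/24288 ≈ 77.000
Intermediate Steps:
I = -1/24288 (I = 1/(-24288) = -1/24288 ≈ -4.1173e-5)
I - (-45 + 2*(-16)) = -1/24288 - (-45 + 2*(-16)) = -1/24288 - (-45 - 32) = -1/24288 - 1*(-77) = -1/24288 + 77 = 1870175/24288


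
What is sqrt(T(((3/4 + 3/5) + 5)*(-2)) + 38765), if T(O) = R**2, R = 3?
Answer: sqrt(38774) ≈ 196.91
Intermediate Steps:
T(O) = 9 (T(O) = 3**2 = 9)
sqrt(T(((3/4 + 3/5) + 5)*(-2)) + 38765) = sqrt(9 + 38765) = sqrt(38774)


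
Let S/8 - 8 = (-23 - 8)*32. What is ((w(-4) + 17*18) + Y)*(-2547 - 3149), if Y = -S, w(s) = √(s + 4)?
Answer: -46581888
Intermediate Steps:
S = -7872 (S = 64 + 8*((-23 - 8)*32) = 64 + 8*(-31*32) = 64 + 8*(-992) = 64 - 7936 = -7872)
w(s) = √(4 + s)
Y = 7872 (Y = -1*(-7872) = 7872)
((w(-4) + 17*18) + Y)*(-2547 - 3149) = ((√(4 - 4) + 17*18) + 7872)*(-2547 - 3149) = ((√0 + 306) + 7872)*(-5696) = ((0 + 306) + 7872)*(-5696) = (306 + 7872)*(-5696) = 8178*(-5696) = -46581888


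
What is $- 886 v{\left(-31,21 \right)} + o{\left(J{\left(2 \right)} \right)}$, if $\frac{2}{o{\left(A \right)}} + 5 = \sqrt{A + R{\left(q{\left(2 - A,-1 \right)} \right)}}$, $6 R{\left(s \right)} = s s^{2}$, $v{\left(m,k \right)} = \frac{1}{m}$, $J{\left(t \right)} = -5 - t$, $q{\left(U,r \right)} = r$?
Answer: $\frac{169138}{5983} - \frac{2 i \sqrt{258}}{193} \approx 28.27 - 0.16645 i$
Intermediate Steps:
$R{\left(s \right)} = \frac{s^{3}}{6}$ ($R{\left(s \right)} = \frac{s s^{2}}{6} = \frac{s^{3}}{6}$)
$o{\left(A \right)} = \frac{2}{-5 + \sqrt{- \frac{1}{6} + A}}$ ($o{\left(A \right)} = \frac{2}{-5 + \sqrt{A + \frac{\left(-1\right)^{3}}{6}}} = \frac{2}{-5 + \sqrt{A + \frac{1}{6} \left(-1\right)}} = \frac{2}{-5 + \sqrt{A - \frac{1}{6}}} = \frac{2}{-5 + \sqrt{- \frac{1}{6} + A}}$)
$- 886 v{\left(-31,21 \right)} + o{\left(J{\left(2 \right)} \right)} = - \frac{886}{-31} + \frac{12}{-30 + \sqrt{6} \sqrt{-1 + 6 \left(-5 - 2\right)}} = \left(-886\right) \left(- \frac{1}{31}\right) + \frac{12}{-30 + \sqrt{6} \sqrt{-1 + 6 \left(-5 - 2\right)}} = \frac{886}{31} + \frac{12}{-30 + \sqrt{6} \sqrt{-1 + 6 \left(-7\right)}} = \frac{886}{31} + \frac{12}{-30 + \sqrt{6} \sqrt{-1 - 42}} = \frac{886}{31} + \frac{12}{-30 + \sqrt{6} \sqrt{-43}} = \frac{886}{31} + \frac{12}{-30 + \sqrt{6} i \sqrt{43}} = \frac{886}{31} + \frac{12}{-30 + i \sqrt{258}}$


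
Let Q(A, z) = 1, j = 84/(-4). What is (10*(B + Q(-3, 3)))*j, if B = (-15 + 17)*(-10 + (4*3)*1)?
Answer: -1050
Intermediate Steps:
j = -21 (j = 84*(-1/4) = -21)
B = 4 (B = 2*(-10 + 12*1) = 2*(-10 + 12) = 2*2 = 4)
(10*(B + Q(-3, 3)))*j = (10*(4 + 1))*(-21) = (10*5)*(-21) = 50*(-21) = -1050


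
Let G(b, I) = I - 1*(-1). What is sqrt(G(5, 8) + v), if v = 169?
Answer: sqrt(178) ≈ 13.342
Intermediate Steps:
G(b, I) = 1 + I (G(b, I) = I + 1 = 1 + I)
sqrt(G(5, 8) + v) = sqrt((1 + 8) + 169) = sqrt(9 + 169) = sqrt(178)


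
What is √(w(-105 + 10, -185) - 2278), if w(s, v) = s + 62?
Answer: I*√2311 ≈ 48.073*I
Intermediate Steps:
w(s, v) = 62 + s
√(w(-105 + 10, -185) - 2278) = √((62 + (-105 + 10)) - 2278) = √((62 - 95) - 2278) = √(-33 - 2278) = √(-2311) = I*√2311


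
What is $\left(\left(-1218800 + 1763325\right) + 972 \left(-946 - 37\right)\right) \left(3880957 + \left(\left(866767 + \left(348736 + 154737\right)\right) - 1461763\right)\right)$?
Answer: $-1557271691734$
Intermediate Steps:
$\left(\left(-1218800 + 1763325\right) + 972 \left(-946 - 37\right)\right) \left(3880957 + \left(\left(866767 + \left(348736 + 154737\right)\right) - 1461763\right)\right) = \left(544525 + 972 \left(-983\right)\right) \left(3880957 + \left(\left(866767 + 503473\right) - 1461763\right)\right) = \left(544525 - 955476\right) \left(3880957 + \left(1370240 - 1461763\right)\right) = - 410951 \left(3880957 - 91523\right) = \left(-410951\right) 3789434 = -1557271691734$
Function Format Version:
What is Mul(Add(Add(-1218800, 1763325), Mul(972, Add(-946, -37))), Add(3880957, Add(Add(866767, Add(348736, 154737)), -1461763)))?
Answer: -1557271691734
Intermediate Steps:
Mul(Add(Add(-1218800, 1763325), Mul(972, Add(-946, -37))), Add(3880957, Add(Add(866767, Add(348736, 154737)), -1461763))) = Mul(Add(544525, Mul(972, -983)), Add(3880957, Add(Add(866767, 503473), -1461763))) = Mul(Add(544525, -955476), Add(3880957, Add(1370240, -1461763))) = Mul(-410951, Add(3880957, -91523)) = Mul(-410951, 3789434) = -1557271691734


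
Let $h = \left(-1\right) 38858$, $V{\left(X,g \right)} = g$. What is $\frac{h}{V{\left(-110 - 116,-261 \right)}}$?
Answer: $\frac{38858}{261} \approx 148.88$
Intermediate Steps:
$h = -38858$
$\frac{h}{V{\left(-110 - 116,-261 \right)}} = - \frac{38858}{-261} = \left(-38858\right) \left(- \frac{1}{261}\right) = \frac{38858}{261}$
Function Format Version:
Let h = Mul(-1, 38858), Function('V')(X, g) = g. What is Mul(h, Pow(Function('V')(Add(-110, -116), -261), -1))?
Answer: Rational(38858, 261) ≈ 148.88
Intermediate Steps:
h = -38858
Mul(h, Pow(Function('V')(Add(-110, -116), -261), -1)) = Mul(-38858, Pow(-261, -1)) = Mul(-38858, Rational(-1, 261)) = Rational(38858, 261)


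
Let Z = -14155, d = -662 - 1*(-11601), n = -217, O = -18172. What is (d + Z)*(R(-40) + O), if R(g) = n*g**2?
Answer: 1175036352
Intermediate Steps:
d = 10939 (d = -662 + 11601 = 10939)
R(g) = -217*g**2
(d + Z)*(R(-40) + O) = (10939 - 14155)*(-217*(-40)**2 - 18172) = -3216*(-217*1600 - 18172) = -3216*(-347200 - 18172) = -3216*(-365372) = 1175036352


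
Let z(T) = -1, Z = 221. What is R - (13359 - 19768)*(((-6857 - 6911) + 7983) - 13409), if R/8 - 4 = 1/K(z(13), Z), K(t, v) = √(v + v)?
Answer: -123014314 + 4*√442/221 ≈ -1.2301e+8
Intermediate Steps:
K(t, v) = √2*√v (K(t, v) = √(2*v) = √2*√v)
R = 32 + 4*√442/221 (R = 32 + 8/((√2*√221)) = 32 + 8/(√442) = 32 + 8*(√442/442) = 32 + 4*√442/221 ≈ 32.380)
R - (13359 - 19768)*(((-6857 - 6911) + 7983) - 13409) = (32 + 4*√442/221) - (13359 - 19768)*(((-6857 - 6911) + 7983) - 13409) = (32 + 4*√442/221) - (-6409)*((-13768 + 7983) - 13409) = (32 + 4*√442/221) - (-6409)*(-5785 - 13409) = (32 + 4*√442/221) - (-6409)*(-19194) = (32 + 4*√442/221) - 1*123014346 = (32 + 4*√442/221) - 123014346 = -123014314 + 4*√442/221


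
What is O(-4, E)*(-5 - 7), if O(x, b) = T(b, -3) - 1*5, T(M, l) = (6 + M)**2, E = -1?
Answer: -240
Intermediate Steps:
O(x, b) = -5 + (6 + b)**2 (O(x, b) = (6 + b)**2 - 1*5 = (6 + b)**2 - 5 = -5 + (6 + b)**2)
O(-4, E)*(-5 - 7) = (-5 + (6 - 1)**2)*(-5 - 7) = (-5 + 5**2)*(-12) = (-5 + 25)*(-12) = 20*(-12) = -240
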